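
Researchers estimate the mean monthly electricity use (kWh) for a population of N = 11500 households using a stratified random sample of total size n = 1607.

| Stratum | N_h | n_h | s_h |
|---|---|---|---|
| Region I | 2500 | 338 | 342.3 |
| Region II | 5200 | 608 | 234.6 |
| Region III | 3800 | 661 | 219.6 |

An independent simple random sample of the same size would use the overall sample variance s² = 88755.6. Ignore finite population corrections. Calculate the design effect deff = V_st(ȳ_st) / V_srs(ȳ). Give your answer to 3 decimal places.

V̂(ȳ_st) = Σ W_h² s_h²/n_h, with W_h = N_h/N and N = 11500:
  stratum Region I: (2500/11500)²·342.3²/338 = 16.3825
  stratum Region II: (5200/11500)²·234.6²/608 = 18.5082
  stratum Region III: (3800/11500)²·219.6²/661 = 7.9659
V_st = 42.8566
V_srs = s²/n = 88755.6/1607 = 55.2306
deff = V_st / V_srs = 42.8566/55.2306 = 0.7760

deff ≈ 0.776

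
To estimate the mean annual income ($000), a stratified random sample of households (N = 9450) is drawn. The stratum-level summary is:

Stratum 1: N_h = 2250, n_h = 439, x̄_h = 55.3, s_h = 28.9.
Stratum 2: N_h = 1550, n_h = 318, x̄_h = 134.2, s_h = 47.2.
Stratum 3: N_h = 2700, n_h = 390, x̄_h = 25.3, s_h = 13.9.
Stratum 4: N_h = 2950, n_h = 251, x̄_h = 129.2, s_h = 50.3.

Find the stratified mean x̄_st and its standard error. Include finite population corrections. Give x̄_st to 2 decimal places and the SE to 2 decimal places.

x̄_st ≈ 82.74, SE ≈ 1.08

x̄_st = Σ W_h x̄_h = (2250·55.3 + 1550·134.2 + 2700·25.3 + 2950·129.2)/9450 = 82.73915
V̂(x̄_st) = Σ W_h² (1 − n_h/N_h) s_h²/n_h, with W_h = N_h/N and N = 9450:
  stratum 1: (2250/9450)²·(1 − 439/2250)·28.9²/439 = 0.0868098
  stratum 2: (1550/9450)²·(1 − 318/1550)·47.2²/318 = 0.149808
  stratum 3: (2700/9450)²·(1 − 390/2700)·13.9²/390 = 0.0346001
  stratum 4: (2950/9450)²·(1 − 251/2950)·50.3²/251 = 0.898718
V̂(x̄_st) = 1.16994
SE(x̄_st) = √1.16994 = 1.08164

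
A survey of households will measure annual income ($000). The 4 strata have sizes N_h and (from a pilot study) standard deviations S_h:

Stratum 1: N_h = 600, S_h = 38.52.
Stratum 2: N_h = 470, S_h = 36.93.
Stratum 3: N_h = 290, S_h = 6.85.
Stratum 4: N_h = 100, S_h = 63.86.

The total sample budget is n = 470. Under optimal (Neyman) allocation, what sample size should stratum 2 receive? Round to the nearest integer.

167

Neyman allocation: n_h = n · N_h S_h / Σ N_i S_i, with n = 470.
  stratum 1: N_h·S_h = 600·38.52 = 23112.00
  stratum 2: N_h·S_h = 470·36.93 = 17357.10
  stratum 3: N_h·S_h = 290·6.85 = 1986.50
  stratum 4: N_h·S_h = 100·63.86 = 6386.00
Σ N_h S_h = 48841.60
n for stratum 2 = 470·17357.10/48841.60 = 167.026 → 167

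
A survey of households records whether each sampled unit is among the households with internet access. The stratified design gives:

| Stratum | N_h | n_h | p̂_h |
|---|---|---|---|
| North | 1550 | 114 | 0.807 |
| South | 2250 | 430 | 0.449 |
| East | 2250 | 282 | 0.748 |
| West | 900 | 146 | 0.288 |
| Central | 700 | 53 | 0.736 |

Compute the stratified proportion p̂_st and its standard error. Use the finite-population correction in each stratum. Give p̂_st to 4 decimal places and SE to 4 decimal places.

N = 7650; stratum weights W_h = N_h/N.
p̂_st = Σ W_h p̂_h = (1550·0.807 + 2250·0.449 + 2250·0.748 + 900·0.288 + 700·0.736)/7650 = 0.61680
V̂(p̂_st) = Σ W_h² (1 − n_h/N_h) p̂_h(1−p̂_h)/(n_h−1):
  stratum North: (1550/7650)²·(1 − 114/1550)·0.807·0.193/113 = 5.24223e-05
  stratum South: (2250/7650)²·(1 − 430/2250)·0.449·0.551/429 = 4.03526e-05
  stratum East: (2250/7650)²·(1 − 282/2250)·0.748·0.252/281 = 5.07552e-05
  stratum West: (900/7650)²·(1 − 146/900)·0.288·0.712/145 = 1.63982e-05
  stratum Central: (700/7650)²·(1 − 53/700)·0.736·0.264/52 = 2.89173e-05
V̂(p̂_st) = 0.000188846; SE = √V̂ = 0.0137421

p̂_st ≈ 0.6168, SE ≈ 0.0137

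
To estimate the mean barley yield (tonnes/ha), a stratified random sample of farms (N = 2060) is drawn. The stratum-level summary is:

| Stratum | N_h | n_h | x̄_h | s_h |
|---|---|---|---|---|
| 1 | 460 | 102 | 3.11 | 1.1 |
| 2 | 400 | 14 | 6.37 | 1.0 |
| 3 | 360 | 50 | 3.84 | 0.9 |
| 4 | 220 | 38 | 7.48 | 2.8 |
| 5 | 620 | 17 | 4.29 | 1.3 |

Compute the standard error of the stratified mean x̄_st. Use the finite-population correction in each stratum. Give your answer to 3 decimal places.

SE(x̄_st) ≈ 0.119

V̂(x̄_st) = Σ W_h² (1 − n_h/N_h) s_h²/n_h, with W_h = N_h/N and N = 2060:
  stratum 1: (460/2060)²·(1 − 102/460)·1.1²/102 = 0.000460354
  stratum 2: (400/2060)²·(1 − 14/400)·1.0²/14 = 0.00259887
  stratum 3: (360/2060)²·(1 − 50/360)·0.9²/50 = 0.000426034
  stratum 4: (220/2060)²·(1 − 38/220)·2.8²/38 = 0.00194667
  stratum 5: (620/2060)²·(1 − 17/620)·1.3²/17 = 0.00875815
V̂(x̄_st) = 0.0141901
SE(x̄_st) = √0.0141901 = 0.119122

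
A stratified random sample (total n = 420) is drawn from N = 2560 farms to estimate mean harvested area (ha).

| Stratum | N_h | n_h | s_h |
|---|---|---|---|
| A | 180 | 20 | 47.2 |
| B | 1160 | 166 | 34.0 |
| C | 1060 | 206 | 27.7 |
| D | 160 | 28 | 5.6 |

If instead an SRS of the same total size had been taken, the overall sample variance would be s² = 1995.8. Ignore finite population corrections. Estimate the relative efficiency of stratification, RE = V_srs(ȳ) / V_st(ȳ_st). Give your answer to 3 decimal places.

RE ≈ 1.811

V̂(ȳ_st) = Σ W_h² s_h²/n_h, with W_h = N_h/N and N = 2560:
  stratum A: (180/2560)²·47.2²/20 = 0.550705
  stratum B: (1160/2560)²·34.0²/166 = 1.42983
  stratum C: (1060/2560)²·27.7²/206 = 0.638593
  stratum D: (160/2560)²·5.6²/28 = 0.004375
V_st = 2.62351
V_srs = s²/n = 1995.8/420 = 4.7519
Relative efficiency = V_srs / V_st = 4.7519/2.62351 = 1.8113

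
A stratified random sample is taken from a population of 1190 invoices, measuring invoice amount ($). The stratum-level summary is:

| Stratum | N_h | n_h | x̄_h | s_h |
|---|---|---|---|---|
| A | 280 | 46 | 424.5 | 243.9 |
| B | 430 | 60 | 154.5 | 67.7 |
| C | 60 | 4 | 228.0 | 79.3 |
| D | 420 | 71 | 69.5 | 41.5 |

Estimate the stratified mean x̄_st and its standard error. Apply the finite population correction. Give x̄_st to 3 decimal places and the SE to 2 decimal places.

x̄_st = Σ W_h x̄_h = (280·424.5 + 430·154.5 + 60·228.0 + 420·69.5)/1190 = 191.73529
V̂(x̄_st) = Σ W_h² (1 − n_h/N_h) s_h²/n_h, with W_h = N_h/N and N = 1190:
  stratum A: (280/1190)²·(1 − 46/280)·243.9²/46 = 59.8337
  stratum B: (430/1190)²·(1 − 60/430)·67.7²/60 = 8.58227
  stratum C: (60/1190)²·(1 − 4/60)·79.3²/4 = 3.7302
  stratum D: (420/1190)²·(1 − 71/420)·41.5²/71 = 2.51084
V̂(x̄_st) = 74.657
SE(x̄_st) = √74.657 = 8.64043

x̄_st ≈ 191.735, SE ≈ 8.64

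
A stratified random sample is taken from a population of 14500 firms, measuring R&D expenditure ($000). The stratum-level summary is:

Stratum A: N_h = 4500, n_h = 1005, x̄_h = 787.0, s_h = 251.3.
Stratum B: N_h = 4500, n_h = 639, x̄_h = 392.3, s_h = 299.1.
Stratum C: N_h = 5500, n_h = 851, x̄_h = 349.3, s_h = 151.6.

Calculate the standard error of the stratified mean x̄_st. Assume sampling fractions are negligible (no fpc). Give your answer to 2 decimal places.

V̂(x̄_st) = Σ W_h² s_h²/n_h, with W_h = N_h/N and N = 14500:
  stratum A: (4500/14500)²·251.3²/1005 = 6.05213
  stratum B: (4500/14500)²·299.1²/639 = 13.4841
  stratum C: (5500/14500)²·151.6²/851 = 3.8856
V̂(x̄_st) = 23.4218
SE(x̄_st) = √23.4218 = 4.83961

SE(x̄_st) ≈ 4.84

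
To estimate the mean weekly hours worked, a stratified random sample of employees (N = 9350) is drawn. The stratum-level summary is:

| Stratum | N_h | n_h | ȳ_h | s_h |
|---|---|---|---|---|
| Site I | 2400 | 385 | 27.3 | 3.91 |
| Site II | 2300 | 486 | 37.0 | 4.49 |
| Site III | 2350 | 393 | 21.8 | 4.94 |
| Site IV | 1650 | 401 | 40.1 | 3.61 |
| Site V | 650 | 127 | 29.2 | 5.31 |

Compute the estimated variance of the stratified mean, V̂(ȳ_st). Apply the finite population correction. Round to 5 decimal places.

V̂(ȳ_st) ≈ 0.00907

V̂(ȳ_st) = Σ W_h² (1 − n_h/N_h) s_h²/n_h, with W_h = N_h/N and N = 9350:
  stratum Site I: (2400/9350)²·(1 − 385/2400)·3.91²/385 = 0.00219662
  stratum Site II: (2300/9350)²·(1 − 486/2300)·4.49²/486 = 0.0019797
  stratum Site III: (2350/9350)²·(1 − 393/2350)·4.94²/393 = 0.00326661
  stratum Site IV: (1650/9350)²·(1 − 401/1650)·3.61²/401 = 0.000766114
  stratum Site V: (650/9350)²·(1 − 127/650)·5.31²/127 = 0.000863331
V̂(ȳ_st) = 0.00907237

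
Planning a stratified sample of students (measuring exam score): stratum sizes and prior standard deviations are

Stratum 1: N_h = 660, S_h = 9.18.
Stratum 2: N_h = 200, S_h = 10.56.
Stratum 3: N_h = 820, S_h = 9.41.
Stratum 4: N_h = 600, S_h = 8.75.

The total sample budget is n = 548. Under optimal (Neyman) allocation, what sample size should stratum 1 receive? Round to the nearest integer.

157

Neyman allocation: n_h = n · N_h S_h / Σ N_i S_i, with n = 548.
  stratum 1: N_h·S_h = 660·9.18 = 6058.80
  stratum 2: N_h·S_h = 200·10.56 = 2112.00
  stratum 3: N_h·S_h = 820·9.41 = 7716.20
  stratum 4: N_h·S_h = 600·8.75 = 5250.00
Σ N_h S_h = 21137.00
n for stratum 1 = 548·6058.80/21137.00 = 157.081 → 157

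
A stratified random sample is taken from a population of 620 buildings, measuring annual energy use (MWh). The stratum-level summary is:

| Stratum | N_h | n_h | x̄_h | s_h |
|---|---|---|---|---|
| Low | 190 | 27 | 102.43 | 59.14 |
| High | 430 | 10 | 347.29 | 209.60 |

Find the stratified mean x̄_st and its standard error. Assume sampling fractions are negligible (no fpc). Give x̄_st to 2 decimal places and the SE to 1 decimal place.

x̄_st = Σ W_h x̄_h = (190·102.43 + 430·347.29)/620 = 272.25226
V̂(x̄_st) = Σ W_h² s_h²/n_h, with W_h = N_h/N and N = 620:
  stratum Low: (190/620)²·59.14²/27 = 12.1653
  stratum High: (430/620)²·209.60²/10 = 2113.18
V̂(x̄_st) = 2125.34
SE(x̄_st) = √2125.34 = 46.1014

x̄_st ≈ 272.25, SE ≈ 46.1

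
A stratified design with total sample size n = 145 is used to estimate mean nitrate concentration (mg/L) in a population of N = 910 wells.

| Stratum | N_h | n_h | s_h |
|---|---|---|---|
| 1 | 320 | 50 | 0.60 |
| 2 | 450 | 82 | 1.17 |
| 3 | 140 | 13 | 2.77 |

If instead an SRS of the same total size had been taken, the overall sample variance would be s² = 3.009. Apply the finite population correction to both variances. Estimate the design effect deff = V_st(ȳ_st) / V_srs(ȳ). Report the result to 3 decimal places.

deff ≈ 0.961

V̂(ȳ_st) = Σ W_h² (1 − n_h/N_h) s_h²/n_h, with W_h = N_h/N and N = 910:
  stratum 1: (320/910)²·(1 − 50/320)·0.60²/50 = 0.000751214
  stratum 2: (450/910)²·(1 − 82/450)·1.17²/82 = 0.00333838
  stratum 3: (140/910)²·(1 − 13/140)·2.77²/13 = 0.0126726
V_st = 0.0167622
V_srs = (1 − 145/910)·3.009/145 = 0.0174451
deff = V_st / V_srs = 0.0167622/0.0174451 = 0.9609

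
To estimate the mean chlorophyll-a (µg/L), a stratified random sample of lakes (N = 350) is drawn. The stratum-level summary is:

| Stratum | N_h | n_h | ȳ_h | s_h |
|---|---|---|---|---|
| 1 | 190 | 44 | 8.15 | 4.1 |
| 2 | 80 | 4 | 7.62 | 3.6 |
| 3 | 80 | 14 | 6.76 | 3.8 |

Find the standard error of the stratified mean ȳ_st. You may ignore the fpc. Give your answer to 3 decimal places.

V̂(ȳ_st) = Σ W_h² s_h²/n_h, with W_h = N_h/N and N = 350:
  stratum 1: (190/350)²·4.1²/44 = 0.112586
  stratum 2: (80/350)²·3.6²/4 = 0.169273
  stratum 3: (80/350)²·3.8²/14 = 0.0538869
V̂(ȳ_st) = 0.335747
SE(ȳ_st) = √0.335747 = 0.579437

SE(ȳ_st) ≈ 0.579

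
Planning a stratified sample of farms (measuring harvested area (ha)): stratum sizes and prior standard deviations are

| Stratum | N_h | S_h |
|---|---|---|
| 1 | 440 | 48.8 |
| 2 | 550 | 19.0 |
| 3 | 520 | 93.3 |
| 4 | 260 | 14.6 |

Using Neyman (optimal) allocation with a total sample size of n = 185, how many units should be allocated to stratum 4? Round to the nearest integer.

8

Neyman allocation: n_h = n · N_h S_h / Σ N_i S_i, with n = 185.
  stratum 1: N_h·S_h = 440·48.8 = 21472.00
  stratum 2: N_h·S_h = 550·19.0 = 10450.00
  stratum 3: N_h·S_h = 520·93.3 = 48516.00
  stratum 4: N_h·S_h = 260·14.6 = 3796.00
Σ N_h S_h = 84234.00
n for stratum 4 = 185·3796.00/84234.00 = 8.337 → 8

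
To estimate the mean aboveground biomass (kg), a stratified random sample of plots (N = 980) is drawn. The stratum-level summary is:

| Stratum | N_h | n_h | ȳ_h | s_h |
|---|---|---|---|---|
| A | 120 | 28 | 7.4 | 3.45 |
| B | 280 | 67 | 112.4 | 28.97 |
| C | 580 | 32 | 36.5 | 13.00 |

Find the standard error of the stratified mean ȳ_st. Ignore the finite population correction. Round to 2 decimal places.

SE(ȳ_st) ≈ 1.70

V̂(ȳ_st) = Σ W_h² s_h²/n_h, with W_h = N_h/N and N = 980:
  stratum A: (120/980)²·3.45²/28 = 0.00637368
  stratum B: (280/980)²·28.97²/67 = 1.02255
  stratum C: (580/980)²·13.00²/32 = 1.84987
V̂(ȳ_st) = 2.87879
SE(ȳ_st) = √2.87879 = 1.6967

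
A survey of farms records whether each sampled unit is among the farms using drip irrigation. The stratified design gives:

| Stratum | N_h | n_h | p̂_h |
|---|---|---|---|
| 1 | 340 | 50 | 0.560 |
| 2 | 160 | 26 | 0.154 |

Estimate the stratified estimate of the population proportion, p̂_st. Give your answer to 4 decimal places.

p̂_st ≈ 0.4301

N = 500; stratum weights W_h = N_h/N.
p̂_st = Σ W_h p̂_h = (340·0.560 + 160·0.154)/500 = 0.43008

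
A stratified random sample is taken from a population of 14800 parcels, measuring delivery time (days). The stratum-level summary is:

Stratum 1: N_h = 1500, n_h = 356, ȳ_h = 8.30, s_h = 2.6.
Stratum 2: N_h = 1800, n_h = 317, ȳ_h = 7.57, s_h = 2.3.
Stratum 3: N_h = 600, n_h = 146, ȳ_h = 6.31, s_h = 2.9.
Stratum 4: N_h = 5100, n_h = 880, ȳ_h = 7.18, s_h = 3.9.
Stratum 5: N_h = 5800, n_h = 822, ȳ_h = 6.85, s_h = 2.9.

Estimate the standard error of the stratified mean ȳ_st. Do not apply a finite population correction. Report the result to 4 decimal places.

SE(ȳ_st) ≈ 0.0645

V̂(ȳ_st) = Σ W_h² s_h²/n_h, with W_h = N_h/N and N = 14800:
  stratum 1: (1500/14800)²·2.6²/356 = 0.000195054
  stratum 2: (1800/14800)²·2.3²/317 = 0.000246841
  stratum 3: (600/14800)²·2.9²/146 = 9.46721e-05
  stratum 4: (5100/14800)²·3.9²/880 = 0.00205241
  stratum 5: (5800/14800)²·2.9²/822 = 0.00157129
V̂(ȳ_st) = 0.00416027
SE(ȳ_st) = √0.00416027 = 0.0645001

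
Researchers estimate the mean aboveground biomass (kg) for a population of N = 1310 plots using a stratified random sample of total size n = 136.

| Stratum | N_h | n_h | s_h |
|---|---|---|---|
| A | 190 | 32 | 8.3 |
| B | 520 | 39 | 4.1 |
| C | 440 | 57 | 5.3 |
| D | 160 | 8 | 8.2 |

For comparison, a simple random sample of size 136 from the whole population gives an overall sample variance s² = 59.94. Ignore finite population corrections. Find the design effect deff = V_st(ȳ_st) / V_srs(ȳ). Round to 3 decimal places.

V̂(ȳ_st) = Σ W_h² s_h²/n_h, with W_h = N_h/N and N = 1310:
  stratum A: (190/1310)²·8.3²/32 = 0.0452867
  stratum B: (520/1310)²·4.1²/39 = 0.0679152
  stratum C: (440/1310)²·5.3²/57 = 0.0555955
  stratum D: (160/1310)²·8.2²/8 = 0.125382
V_st = 0.294179
V_srs = s²/n = 59.94/136 = 0.440735
deff = V_st / V_srs = 0.294179/0.440735 = 0.6675

deff ≈ 0.667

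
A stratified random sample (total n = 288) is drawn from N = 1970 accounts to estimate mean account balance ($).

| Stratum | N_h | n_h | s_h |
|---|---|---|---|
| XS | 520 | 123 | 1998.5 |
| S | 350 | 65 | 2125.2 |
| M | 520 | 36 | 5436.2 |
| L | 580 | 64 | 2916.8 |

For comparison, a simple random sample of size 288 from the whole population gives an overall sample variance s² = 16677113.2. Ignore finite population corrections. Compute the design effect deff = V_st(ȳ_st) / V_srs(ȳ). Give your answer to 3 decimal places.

V̂(ȳ_st) = Σ W_h² s_h²/n_h, with W_h = N_h/N and N = 1970:
  stratum XS: (520/1970)²·1998.5²/123 = 2262.44
  stratum S: (350/1970)²·2125.2²/65 = 2193.26
  stratum M: (520/1970)²·5436.2²/36 = 57195.6
  stratum L: (580/1970)²·2916.8²/64 = 11522.8
V_st = 73174.1
V_srs = s²/n = 16677113.2/288 = 57906.6
deff = V_st / V_srs = 73174.1/57906.6 = 1.2637

deff ≈ 1.264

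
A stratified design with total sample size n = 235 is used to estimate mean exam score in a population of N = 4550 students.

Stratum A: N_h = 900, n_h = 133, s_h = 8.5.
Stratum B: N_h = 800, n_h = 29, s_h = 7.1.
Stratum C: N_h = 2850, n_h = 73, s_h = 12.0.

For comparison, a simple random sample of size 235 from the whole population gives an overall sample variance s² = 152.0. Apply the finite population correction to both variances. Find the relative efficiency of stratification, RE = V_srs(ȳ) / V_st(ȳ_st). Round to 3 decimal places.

RE ≈ 0.744

V̂(ȳ_st) = Σ W_h² (1 − n_h/N_h) s_h²/n_h, with W_h = N_h/N and N = 4550:
  stratum A: (900/4550)²·(1 − 133/900)·8.5²/133 = 0.0181135
  stratum B: (800/4550)²·(1 − 29/800)·7.1²/29 = 0.0517893
  stratum C: (2850/4550)²·(1 − 73/2850)·12.0²/73 = 0.754115
V_st = 0.824018
V_srs = (1 − 235/4550)·152.0/235 = 0.613402
Relative efficiency = V_srs / V_st = 0.613402/0.824018 = 0.7444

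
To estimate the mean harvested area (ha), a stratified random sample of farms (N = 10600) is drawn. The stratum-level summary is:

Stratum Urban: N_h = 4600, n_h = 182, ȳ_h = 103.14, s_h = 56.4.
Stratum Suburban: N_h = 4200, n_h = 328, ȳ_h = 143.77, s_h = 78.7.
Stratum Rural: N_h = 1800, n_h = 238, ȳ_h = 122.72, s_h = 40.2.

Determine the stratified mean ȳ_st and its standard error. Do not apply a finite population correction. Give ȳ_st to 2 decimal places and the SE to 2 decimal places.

ȳ_st = Σ W_h ȳ_h = (4600·103.14 + 4200·143.77 + 1800·122.72)/10600 = 122.56358
V̂(ȳ_st) = Σ W_h² s_h²/n_h, with W_h = N_h/N and N = 10600:
  stratum Urban: (4600/10600)²·56.4²/182 = 3.29148
  stratum Suburban: (4200/10600)²·78.7²/328 = 2.96458
  stratum Rural: (1800/10600)²·40.2²/238 = 0.195798
V̂(ȳ_st) = 6.45185
SE(ȳ_st) = √6.45185 = 2.54005

ȳ_st ≈ 122.56, SE ≈ 2.54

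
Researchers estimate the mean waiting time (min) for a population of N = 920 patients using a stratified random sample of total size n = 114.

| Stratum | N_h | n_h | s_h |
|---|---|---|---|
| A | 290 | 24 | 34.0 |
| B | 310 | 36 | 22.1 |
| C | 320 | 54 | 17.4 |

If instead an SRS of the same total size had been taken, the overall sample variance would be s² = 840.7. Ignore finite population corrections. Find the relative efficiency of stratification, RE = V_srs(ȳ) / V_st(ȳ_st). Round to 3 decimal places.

RE ≈ 1.053

V̂(ȳ_st) = Σ W_h² s_h²/n_h, with W_h = N_h/N and N = 920:
  stratum A: (290/920)²·34.0²/24 = 4.78594
  stratum B: (310/920)²·22.1²/36 = 1.54039
  stratum C: (320/920)²·17.4²/54 = 0.678311
V_st = 7.00463
V_srs = s²/n = 840.7/114 = 7.37456
Relative efficiency = V_srs / V_st = 7.37456/7.00463 = 1.0528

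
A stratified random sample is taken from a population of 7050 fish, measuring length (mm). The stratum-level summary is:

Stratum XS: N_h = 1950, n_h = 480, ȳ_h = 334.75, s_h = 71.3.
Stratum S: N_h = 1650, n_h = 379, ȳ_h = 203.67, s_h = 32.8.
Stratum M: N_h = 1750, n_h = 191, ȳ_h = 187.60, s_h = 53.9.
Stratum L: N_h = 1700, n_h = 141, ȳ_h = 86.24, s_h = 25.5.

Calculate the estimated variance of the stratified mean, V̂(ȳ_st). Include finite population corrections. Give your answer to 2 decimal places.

V̂(ȳ_st) = Σ W_h² (1 − n_h/N_h) s_h²/n_h, with W_h = N_h/N and N = 7050:
  stratum XS: (1950/7050)²·(1 − 480/1950)·71.3²/480 = 0.610818
  stratum S: (1650/7050)²·(1 − 379/1650)·32.8²/379 = 0.119773
  stratum M: (1750/7050)²·(1 − 191/1750)·53.9²/191 = 0.83493
  stratum L: (1700/7050)²·(1 − 141/1700)·25.5²/141 = 0.245911
V̂(ȳ_st) = 1.81143

V̂(ȳ_st) ≈ 1.81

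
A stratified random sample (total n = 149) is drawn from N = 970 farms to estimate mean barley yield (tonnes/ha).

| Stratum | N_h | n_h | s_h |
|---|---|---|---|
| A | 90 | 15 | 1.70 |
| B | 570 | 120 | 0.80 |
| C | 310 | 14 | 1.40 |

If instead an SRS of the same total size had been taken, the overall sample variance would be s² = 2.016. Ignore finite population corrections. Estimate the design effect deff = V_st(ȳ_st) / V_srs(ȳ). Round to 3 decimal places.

V̂(ȳ_st) = Σ W_h² s_h²/n_h, with W_h = N_h/N and N = 970:
  stratum A: (90/970)²·1.70²/15 = 0.00165862
  stratum B: (570/970)²·0.80²/120 = 0.00184164
  stratum C: (310/970)²·1.40²/14 = 0.0142991
V_st = 0.0177993
V_srs = s²/n = 2.016/149 = 0.0135302
deff = V_st / V_srs = 0.0177993/0.0135302 = 1.3155

deff ≈ 1.316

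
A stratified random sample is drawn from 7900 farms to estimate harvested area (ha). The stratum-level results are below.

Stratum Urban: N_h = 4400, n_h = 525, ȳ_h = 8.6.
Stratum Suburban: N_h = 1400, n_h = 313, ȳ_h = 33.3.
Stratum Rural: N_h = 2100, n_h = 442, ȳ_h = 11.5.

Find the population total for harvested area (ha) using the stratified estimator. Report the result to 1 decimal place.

τ̂_st ≈ 108610.0

τ̂_st = Σ N_h ȳ_h = 4400·8.6 + 1400·33.3 + 2100·11.5 = 108610.0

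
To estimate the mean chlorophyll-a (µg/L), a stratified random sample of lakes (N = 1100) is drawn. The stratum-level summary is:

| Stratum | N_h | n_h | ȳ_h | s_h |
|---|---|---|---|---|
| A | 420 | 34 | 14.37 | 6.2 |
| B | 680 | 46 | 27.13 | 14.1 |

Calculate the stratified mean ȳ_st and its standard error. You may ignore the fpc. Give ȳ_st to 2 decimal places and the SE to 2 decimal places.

ȳ_st ≈ 22.26, SE ≈ 1.35

ȳ_st = Σ W_h ȳ_h = (420·14.37 + 680·27.13)/1100 = 22.25800
V̂(ȳ_st) = Σ W_h² s_h²/n_h, with W_h = N_h/N and N = 1100:
  stratum A: (420/1100)²·6.2²/34 = 0.164823
  stratum B: (680/1100)²·14.1²/46 = 1.65163
V̂(ȳ_st) = 1.81645
SE(ȳ_st) = √1.81645 = 1.34776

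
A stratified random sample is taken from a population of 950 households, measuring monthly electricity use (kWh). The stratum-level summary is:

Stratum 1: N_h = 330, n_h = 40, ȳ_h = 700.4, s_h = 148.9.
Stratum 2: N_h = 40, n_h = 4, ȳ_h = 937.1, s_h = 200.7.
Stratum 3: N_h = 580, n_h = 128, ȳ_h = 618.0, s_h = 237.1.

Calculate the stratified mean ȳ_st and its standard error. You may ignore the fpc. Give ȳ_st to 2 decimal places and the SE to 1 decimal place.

ȳ_st ≈ 660.06, SE ≈ 15.8

ȳ_st = Σ W_h ȳ_h = (330·700.4 + 40·937.1 + 580·618.0)/950 = 660.05895
V̂(ȳ_st) = Σ W_h² s_h²/n_h, with W_h = N_h/N and N = 950:
  stratum 1: (330/950)²·148.9²/40 = 66.8821
  stratum 2: (40/950)²·200.7²/4 = 17.8528
  stratum 3: (580/950)²·237.1²/128 = 163.705
V̂(ȳ_st) = 248.44
SE(ȳ_st) = √248.44 = 15.762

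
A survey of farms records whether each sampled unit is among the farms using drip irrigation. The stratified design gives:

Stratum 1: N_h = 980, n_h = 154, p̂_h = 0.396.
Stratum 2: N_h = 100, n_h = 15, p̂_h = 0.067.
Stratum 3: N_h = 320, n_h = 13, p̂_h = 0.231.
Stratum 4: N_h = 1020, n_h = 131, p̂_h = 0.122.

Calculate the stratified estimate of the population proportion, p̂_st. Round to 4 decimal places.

N = 2420; stratum weights W_h = N_h/N.
p̂_st = Σ W_h p̂_h = (980·0.396 + 100·0.067 + 320·0.231 + 1020·0.122)/2420 = 0.24510

p̂_st ≈ 0.2451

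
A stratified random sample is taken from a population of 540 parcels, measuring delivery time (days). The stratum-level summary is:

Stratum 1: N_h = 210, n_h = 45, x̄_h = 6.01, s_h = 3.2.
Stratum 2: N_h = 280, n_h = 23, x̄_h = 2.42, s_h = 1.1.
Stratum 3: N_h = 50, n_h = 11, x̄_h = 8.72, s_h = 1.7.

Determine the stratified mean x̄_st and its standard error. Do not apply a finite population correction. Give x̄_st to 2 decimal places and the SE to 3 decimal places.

x̄_st ≈ 4.40, SE ≈ 0.225

x̄_st = Σ W_h x̄_h = (210·6.01 + 280·2.42 + 50·8.72)/540 = 4.39944
V̂(x̄_st) = Σ W_h² s_h²/n_h, with W_h = N_h/N and N = 540:
  stratum 1: (210/540)²·3.2²/45 = 0.0344143
  stratum 2: (280/540)²·1.1²/23 = 0.0141445
  stratum 3: (50/540)²·1.7²/11 = 0.00225246
V̂(x̄_st) = 0.0508112
SE(x̄_st) = √0.0508112 = 0.225413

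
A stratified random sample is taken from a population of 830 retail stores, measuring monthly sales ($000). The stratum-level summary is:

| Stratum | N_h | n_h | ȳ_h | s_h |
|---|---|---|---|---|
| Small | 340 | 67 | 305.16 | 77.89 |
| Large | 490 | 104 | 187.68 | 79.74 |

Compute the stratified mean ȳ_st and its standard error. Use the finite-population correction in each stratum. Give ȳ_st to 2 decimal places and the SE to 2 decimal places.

ȳ_st = Σ W_h ȳ_h = (340·305.16 + 490·187.68)/830 = 235.80434
V̂(ȳ_st) = Σ W_h² (1 − n_h/N_h) s_h²/n_h, with W_h = N_h/N and N = 830:
  stratum Small: (340/830)²·(1 − 67/340)·77.89²/67 = 12.2004
  stratum Large: (490/830)²·(1 − 104/490)·79.74²/104 = 16.786
V̂(ȳ_st) = 28.9864
SE(ȳ_st) = √28.9864 = 5.3839

ȳ_st ≈ 235.80, SE ≈ 5.38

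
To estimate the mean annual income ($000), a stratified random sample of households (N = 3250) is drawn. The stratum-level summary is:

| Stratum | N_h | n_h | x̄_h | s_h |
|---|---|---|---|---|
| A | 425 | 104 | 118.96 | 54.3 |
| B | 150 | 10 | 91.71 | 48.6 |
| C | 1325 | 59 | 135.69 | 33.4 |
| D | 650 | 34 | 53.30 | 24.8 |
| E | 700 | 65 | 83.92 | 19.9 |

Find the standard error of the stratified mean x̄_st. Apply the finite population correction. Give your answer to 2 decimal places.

SE(x̄_st) ≈ 2.19

V̂(x̄_st) = Σ W_h² (1 − n_h/N_h) s_h²/n_h, with W_h = N_h/N and N = 3250:
  stratum A: (425/3250)²·(1 − 104/425)·54.3²/104 = 0.366179
  stratum B: (150/3250)²·(1 − 10/150)·48.6²/10 = 0.469597
  stratum C: (1325/3250)²·(1 − 59/1325)·33.4²/59 = 3.00278
  stratum D: (650/3250)²·(1 − 34/650)·24.8²/34 = 0.685728
  stratum E: (700/3250)²·(1 − 65/700)·19.9²/65 = 0.256388
V̂(x̄_st) = 4.78067
SE(x̄_st) = √4.78067 = 2.18648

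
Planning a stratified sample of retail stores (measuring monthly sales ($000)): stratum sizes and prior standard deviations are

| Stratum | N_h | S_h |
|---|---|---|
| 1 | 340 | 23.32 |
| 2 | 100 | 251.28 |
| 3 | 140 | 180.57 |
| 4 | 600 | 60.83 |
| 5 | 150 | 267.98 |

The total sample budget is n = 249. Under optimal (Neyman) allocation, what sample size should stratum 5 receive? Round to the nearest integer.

Neyman allocation: n_h = n · N_h S_h / Σ N_i S_i, with n = 249.
  stratum 1: N_h·S_h = 340·23.32 = 7928.80
  stratum 2: N_h·S_h = 100·251.28 = 25128.00
  stratum 3: N_h·S_h = 140·180.57 = 25279.80
  stratum 4: N_h·S_h = 600·60.83 = 36498.00
  stratum 5: N_h·S_h = 150·267.98 = 40197.00
Σ N_h S_h = 135031.60
n for stratum 5 = 249·40197.00/135031.60 = 74.124 → 74

74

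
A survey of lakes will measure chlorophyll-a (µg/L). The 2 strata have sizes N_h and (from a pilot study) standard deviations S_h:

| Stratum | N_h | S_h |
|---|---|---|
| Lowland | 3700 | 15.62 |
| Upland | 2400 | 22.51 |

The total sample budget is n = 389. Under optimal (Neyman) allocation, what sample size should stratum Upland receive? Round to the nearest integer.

Neyman allocation: n_h = n · N_h S_h / Σ N_i S_i, with n = 389.
  stratum Lowland: N_h·S_h = 3700·15.62 = 57794.00
  stratum Upland: N_h·S_h = 2400·22.51 = 54024.00
Σ N_h S_h = 111818.00
n for stratum Upland = 389·54024.00/111818.00 = 187.942 → 188

188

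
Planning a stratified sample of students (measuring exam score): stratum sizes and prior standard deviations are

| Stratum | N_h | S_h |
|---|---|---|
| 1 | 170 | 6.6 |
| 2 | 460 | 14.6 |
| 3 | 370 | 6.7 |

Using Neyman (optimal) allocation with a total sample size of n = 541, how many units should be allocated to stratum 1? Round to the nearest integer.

59

Neyman allocation: n_h = n · N_h S_h / Σ N_i S_i, with n = 541.
  stratum 1: N_h·S_h = 170·6.6 = 1122.00
  stratum 2: N_h·S_h = 460·14.6 = 6716.00
  stratum 3: N_h·S_h = 370·6.7 = 2479.00
Σ N_h S_h = 10317.00
n for stratum 1 = 541·1122.00/10317.00 = 58.835 → 59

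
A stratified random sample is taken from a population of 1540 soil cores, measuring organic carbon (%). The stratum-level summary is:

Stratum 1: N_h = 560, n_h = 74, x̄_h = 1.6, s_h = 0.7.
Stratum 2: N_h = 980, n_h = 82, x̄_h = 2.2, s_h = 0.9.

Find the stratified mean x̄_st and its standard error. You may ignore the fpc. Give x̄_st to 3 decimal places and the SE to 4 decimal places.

x̄_st = Σ W_h x̄_h = (560·1.6 + 980·2.2)/1540 = 1.98182
V̂(x̄_st) = Σ W_h² s_h²/n_h, with W_h = N_h/N and N = 1540:
  stratum 1: (560/1540)²·0.7²/74 = 0.000875586
  stratum 2: (980/1540)²·0.9²/82 = 0.0040002
V̂(x̄_st) = 0.00487579
SE(x̄_st) = √0.00487579 = 0.0698268

x̄_st ≈ 1.982, SE ≈ 0.0698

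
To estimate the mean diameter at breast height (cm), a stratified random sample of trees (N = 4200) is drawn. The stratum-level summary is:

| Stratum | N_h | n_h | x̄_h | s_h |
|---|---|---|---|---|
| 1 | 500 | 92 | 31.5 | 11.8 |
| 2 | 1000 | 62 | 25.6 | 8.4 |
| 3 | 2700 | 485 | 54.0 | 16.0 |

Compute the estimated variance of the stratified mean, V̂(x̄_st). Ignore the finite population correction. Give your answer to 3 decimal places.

V̂(x̄_st) ≈ 0.304

V̂(x̄_st) = Σ W_h² s_h²/n_h, with W_h = N_h/N and N = 4200:
  stratum 1: (500/4200)²·11.8²/92 = 0.0214495
  stratum 2: (1000/4200)²·8.4²/62 = 0.0645161
  stratum 3: (2700/4200)²·16.0²/485 = 0.218136
V̂(x̄_st) = 0.304102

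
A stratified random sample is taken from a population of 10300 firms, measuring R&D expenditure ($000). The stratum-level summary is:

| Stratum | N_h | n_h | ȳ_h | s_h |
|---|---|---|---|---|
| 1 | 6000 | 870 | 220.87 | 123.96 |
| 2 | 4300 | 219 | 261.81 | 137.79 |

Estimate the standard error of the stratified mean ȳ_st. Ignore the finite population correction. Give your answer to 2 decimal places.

SE(ȳ_st) ≈ 4.59

V̂(ȳ_st) = Σ W_h² s_h²/n_h, with W_h = N_h/N and N = 10300:
  stratum 1: (6000/10300)²·123.96²/870 = 5.99338
  stratum 2: (4300/10300)²·137.79²/219 = 15.1096
V̂(ȳ_st) = 21.103
SE(ȳ_st) = √21.103 = 4.5938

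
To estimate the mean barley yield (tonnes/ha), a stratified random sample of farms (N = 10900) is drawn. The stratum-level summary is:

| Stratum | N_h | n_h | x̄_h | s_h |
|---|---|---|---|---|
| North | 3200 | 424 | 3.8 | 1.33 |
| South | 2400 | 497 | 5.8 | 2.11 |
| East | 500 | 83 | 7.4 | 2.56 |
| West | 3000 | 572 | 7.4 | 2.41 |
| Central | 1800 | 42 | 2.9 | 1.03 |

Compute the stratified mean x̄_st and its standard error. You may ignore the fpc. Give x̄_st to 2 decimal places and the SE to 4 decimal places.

x̄_st = Σ W_h x̄_h = (3200·3.8 + 2400·5.8 + 500·7.4 + 3000·7.4 + 1800·2.9)/10900 = 5.24771
V̂(x̄_st) = Σ W_h² s_h²/n_h, with W_h = N_h/N and N = 10900:
  stratum North: (3200/10900)²·1.33²/424 = 0.000359571
  stratum South: (2400/10900)²·2.11²/497 = 0.000434288
  stratum East: (500/10900)²·2.56²/83 = 0.000166146
  stratum West: (3000/10900)²·2.41²/572 = 0.000769179
  stratum Central: (1800/10900)²·1.03²/42 = 0.000688838
V̂(x̄_st) = 0.00241802
SE(x̄_st) = √0.00241802 = 0.0491734

x̄_st ≈ 5.25, SE ≈ 0.0492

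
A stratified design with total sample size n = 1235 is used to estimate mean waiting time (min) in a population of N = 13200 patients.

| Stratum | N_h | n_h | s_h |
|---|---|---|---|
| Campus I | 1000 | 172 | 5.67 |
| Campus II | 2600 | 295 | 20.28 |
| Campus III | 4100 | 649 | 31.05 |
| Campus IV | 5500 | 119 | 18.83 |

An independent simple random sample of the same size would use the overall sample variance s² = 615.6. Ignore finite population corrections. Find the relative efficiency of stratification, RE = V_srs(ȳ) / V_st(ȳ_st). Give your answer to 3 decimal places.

V̂(ȳ_st) = Σ W_h² s_h²/n_h, with W_h = N_h/N and N = 13200:
  stratum Campus I: (1000/13200)²·5.67²/172 = 0.00107273
  stratum Campus II: (2600/13200)²·20.28²/295 = 0.0540895
  stratum Campus III: (4100/13200)²·31.05²/649 = 0.143317
  stratum Campus IV: (5500/13200)²·18.83²/119 = 0.517287
V_st = 0.715766
V_srs = s²/n = 615.6/1235 = 0.498462
Relative efficiency = V_srs / V_st = 0.498462/0.715766 = 0.6964

RE ≈ 0.696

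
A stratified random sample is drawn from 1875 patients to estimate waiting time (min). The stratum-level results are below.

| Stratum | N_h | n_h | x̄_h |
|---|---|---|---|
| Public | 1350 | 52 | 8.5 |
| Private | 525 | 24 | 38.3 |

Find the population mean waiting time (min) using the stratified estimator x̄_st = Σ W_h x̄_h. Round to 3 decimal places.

x̄_st ≈ 16.844

N = Σ N_h = 1875. Stratum weights W_h = N_h/N.
x̄_st = (1350·8.5 + 525·38.3) / 1875 = 16.84400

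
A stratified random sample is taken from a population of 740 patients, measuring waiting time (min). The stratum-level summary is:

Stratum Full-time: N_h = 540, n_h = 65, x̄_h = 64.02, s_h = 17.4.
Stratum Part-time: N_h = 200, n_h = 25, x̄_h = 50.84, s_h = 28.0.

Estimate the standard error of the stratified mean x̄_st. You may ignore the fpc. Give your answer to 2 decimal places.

V̂(x̄_st) = Σ W_h² s_h²/n_h, with W_h = N_h/N and N = 740:
  stratum Full-time: (540/740)²·17.4²/65 = 2.48033
  stratum Part-time: (200/740)²·28.0²/25 = 2.29072
V̂(x̄_st) = 4.77105
SE(x̄_st) = √4.77105 = 2.18427

SE(x̄_st) ≈ 2.18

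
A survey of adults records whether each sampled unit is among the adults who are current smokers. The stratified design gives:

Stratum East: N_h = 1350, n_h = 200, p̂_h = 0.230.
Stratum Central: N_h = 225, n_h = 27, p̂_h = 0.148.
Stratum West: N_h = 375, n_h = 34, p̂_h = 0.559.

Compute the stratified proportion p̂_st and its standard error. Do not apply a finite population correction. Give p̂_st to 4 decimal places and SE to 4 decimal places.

N = 1950; stratum weights W_h = N_h/N.
p̂_st = Σ W_h p̂_h = (1350·0.230 + 225·0.148 + 375·0.559)/1950 = 0.28381
V̂(p̂_st) = Σ W_h² p̂_h(1−p̂_h)/(n_h−1):
  stratum East: (1350/1950)²·0.230·0.770/199 = 0.000426544
  stratum Central: (225/1950)²·0.148·0.852/26 = 6.4569e-05
  stratum West: (375/1950)²·0.559·0.441/33 = 0.000276267
V̂(p̂_st) = 0.00076738; SE = √V̂ = 0.0277016

p̂_st ≈ 0.2838, SE ≈ 0.0277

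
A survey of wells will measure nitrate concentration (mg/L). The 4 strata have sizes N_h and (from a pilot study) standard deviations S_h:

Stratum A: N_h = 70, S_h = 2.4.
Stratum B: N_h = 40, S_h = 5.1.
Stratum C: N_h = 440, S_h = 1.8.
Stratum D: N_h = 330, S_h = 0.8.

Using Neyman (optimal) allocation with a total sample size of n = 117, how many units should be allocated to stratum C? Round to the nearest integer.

65

Neyman allocation: n_h = n · N_h S_h / Σ N_i S_i, with n = 117.
  stratum A: N_h·S_h = 70·2.4 = 168.00
  stratum B: N_h·S_h = 40·5.1 = 204.00
  stratum C: N_h·S_h = 440·1.8 = 792.00
  stratum D: N_h·S_h = 330·0.8 = 264.00
Σ N_h S_h = 1428.00
n for stratum C = 117·792.00/1428.00 = 64.891 → 65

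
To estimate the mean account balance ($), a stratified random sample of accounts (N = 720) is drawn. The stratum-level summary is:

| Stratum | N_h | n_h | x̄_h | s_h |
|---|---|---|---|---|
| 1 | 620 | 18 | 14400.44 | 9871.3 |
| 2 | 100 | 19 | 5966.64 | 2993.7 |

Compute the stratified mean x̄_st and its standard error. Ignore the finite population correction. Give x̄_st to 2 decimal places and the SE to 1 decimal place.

x̄_st ≈ 13229.08, SE ≈ 2005.8

x̄_st = Σ W_h x̄_h = (620·14400.44 + 100·5966.64)/720 = 13229.07889
V̂(x̄_st) = Σ W_h² s_h²/n_h, with W_h = N_h/N and N = 720:
  stratum 1: (620/720)²·9871.3²/18 = 4.01416e+06
  stratum 2: (100/720)²·2993.7²/19 = 9099.09
V̂(x̄_st) = 4.02326e+06
SE(x̄_st) = √4.02326e+06 = 2005.81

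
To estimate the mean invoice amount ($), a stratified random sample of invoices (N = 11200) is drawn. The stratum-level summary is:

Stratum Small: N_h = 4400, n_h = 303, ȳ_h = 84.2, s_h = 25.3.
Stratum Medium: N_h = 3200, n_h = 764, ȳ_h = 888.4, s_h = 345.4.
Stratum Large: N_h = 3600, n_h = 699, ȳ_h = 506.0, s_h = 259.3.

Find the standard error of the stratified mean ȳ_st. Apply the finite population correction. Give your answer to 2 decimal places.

SE(ȳ_st) ≈ 4.24

V̂(ȳ_st) = Σ W_h² (1 − n_h/N_h) s_h²/n_h, with W_h = N_h/N and N = 11200:
  stratum Small: (4400/11200)²·(1 − 303/4400)·25.3²/303 = 0.303585
  stratum Medium: (3200/11200)²·(1 − 764/3200)·345.4²/764 = 9.70382
  stratum Large: (3600/11200)²·(1 − 699/3600)·259.3²/699 = 8.00833
V̂(ȳ_st) = 18.0157
SE(ȳ_st) = √18.0157 = 4.24449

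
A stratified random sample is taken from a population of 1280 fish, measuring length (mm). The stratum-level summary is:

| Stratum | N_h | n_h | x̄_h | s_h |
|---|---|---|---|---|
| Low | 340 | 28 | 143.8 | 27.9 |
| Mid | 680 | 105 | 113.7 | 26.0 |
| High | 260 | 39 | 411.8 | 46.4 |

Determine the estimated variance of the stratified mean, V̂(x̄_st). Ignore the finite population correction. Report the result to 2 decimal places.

V̂(x̄_st) = Σ W_h² s_h²/n_h, with W_h = N_h/N and N = 1280:
  stratum Low: (340/1280)²·27.9²/28 = 1.9615
  stratum Mid: (680/1280)²·26.0²/105 = 1.817
  stratum High: (260/1280)²·46.4²/39 = 2.27771
V̂(x̄_st) = 6.05621

V̂(x̄_st) ≈ 6.06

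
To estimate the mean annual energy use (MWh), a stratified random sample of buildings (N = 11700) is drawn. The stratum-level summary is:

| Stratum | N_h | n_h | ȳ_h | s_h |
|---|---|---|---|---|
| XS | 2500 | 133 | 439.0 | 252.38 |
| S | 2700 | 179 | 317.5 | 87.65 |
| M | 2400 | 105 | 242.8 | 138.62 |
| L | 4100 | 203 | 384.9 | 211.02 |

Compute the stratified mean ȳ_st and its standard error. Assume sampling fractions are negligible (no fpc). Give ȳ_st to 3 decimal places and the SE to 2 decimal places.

ȳ_st ≈ 351.757, SE ≈ 7.67

ȳ_st = Σ W_h ȳ_h = (2500·439.0 + 2700·317.5 + 2400·242.8 + 4100·384.9)/11700 = 351.75726
V̂(ȳ_st) = Σ W_h² s_h²/n_h, with W_h = N_h/N and N = 11700:
  stratum XS: (2500/11700)²·252.38²/133 = 21.8659
  stratum S: (2700/11700)²·87.65²/179 = 2.28563
  stratum M: (2400/11700)²·138.62²/105 = 7.7004
  stratum L: (4100/11700)²·211.02²/203 = 26.9369
V̂(ȳ_st) = 58.7888
SE(ȳ_st) = √58.7888 = 7.66738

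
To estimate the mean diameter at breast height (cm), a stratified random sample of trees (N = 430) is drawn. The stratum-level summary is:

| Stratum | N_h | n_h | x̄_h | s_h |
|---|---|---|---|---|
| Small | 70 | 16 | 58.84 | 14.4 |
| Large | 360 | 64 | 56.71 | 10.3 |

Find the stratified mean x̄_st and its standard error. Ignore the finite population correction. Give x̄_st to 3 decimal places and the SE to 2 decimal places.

x̄_st ≈ 57.057, SE ≈ 1.23

x̄_st = Σ W_h x̄_h = (70·58.84 + 360·56.71)/430 = 57.05674
V̂(x̄_st) = Σ W_h² s_h²/n_h, with W_h = N_h/N and N = 430:
  stratum Small: (70/430)²·14.4²/16 = 0.343451
  stratum Large: (360/430)²·10.3²/64 = 1.16188
V̂(x̄_st) = 1.50533
SE(x̄_st) = √1.50533 = 1.22692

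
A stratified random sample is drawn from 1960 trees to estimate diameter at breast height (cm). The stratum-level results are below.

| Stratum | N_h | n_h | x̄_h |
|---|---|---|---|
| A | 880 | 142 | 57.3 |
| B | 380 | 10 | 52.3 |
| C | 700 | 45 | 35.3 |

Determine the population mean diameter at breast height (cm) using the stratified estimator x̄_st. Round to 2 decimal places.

x̄_st ≈ 48.47

N = Σ N_h = 1960. Stratum weights W_h = N_h/N.
x̄_st = (880·57.3 + 380·52.3 + 700·35.3) / 1960 = 48.4735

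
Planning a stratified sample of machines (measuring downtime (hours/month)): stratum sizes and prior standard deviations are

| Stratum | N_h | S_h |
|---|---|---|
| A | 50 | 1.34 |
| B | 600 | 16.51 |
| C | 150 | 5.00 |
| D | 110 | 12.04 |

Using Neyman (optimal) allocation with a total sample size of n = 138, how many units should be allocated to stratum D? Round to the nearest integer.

15

Neyman allocation: n_h = n · N_h S_h / Σ N_i S_i, with n = 138.
  stratum A: N_h·S_h = 50·1.34 = 67.00
  stratum B: N_h·S_h = 600·16.51 = 9906.00
  stratum C: N_h·S_h = 150·5.00 = 750.00
  stratum D: N_h·S_h = 110·12.04 = 1324.40
Σ N_h S_h = 12047.40
n for stratum D = 138·1324.40/12047.40 = 15.171 → 15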